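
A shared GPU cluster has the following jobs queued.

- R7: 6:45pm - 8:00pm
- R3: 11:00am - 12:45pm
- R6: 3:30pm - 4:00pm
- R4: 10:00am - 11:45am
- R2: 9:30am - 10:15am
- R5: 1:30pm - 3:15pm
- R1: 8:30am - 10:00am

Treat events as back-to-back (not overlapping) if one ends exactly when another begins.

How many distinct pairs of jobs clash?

Sorted by start: R1, R2, R4, R3, R5, R6, R7.
R2 starts before R1 ends → R1 and R2 overlap.
R4 starts exactly when R1 ends (back-to-back, no overlap), so R1 has no further overlaps.
R4 starts before R2 ends → R2 and R4 overlap.
R3 starts after R2 ends, so R2 has no further overlaps.
R3 starts before R4 ends → R4 and R3 overlap.
R5 starts after R4 ends, so R4 has no further overlaps.
R5 starts after R3 ends, so R3 has no further overlaps.
R6 starts after R5 ends, so R5 has no further overlaps.
R7 starts after R6 ends.
Overlapping pairs: R1 & R2, R2 & R4, R3 & R4 — 3 in total.

3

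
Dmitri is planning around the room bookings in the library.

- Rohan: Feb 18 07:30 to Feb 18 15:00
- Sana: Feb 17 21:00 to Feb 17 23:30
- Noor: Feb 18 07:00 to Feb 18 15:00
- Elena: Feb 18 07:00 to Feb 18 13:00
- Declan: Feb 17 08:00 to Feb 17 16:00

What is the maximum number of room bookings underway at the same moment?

3

Sort all start/end points and keep a running count:
Feb 17 08:00 start Declan → 1
Feb 17 16:00 end Declan → 0
Feb 17 21:00 start Sana → 1
Feb 17 23:30 end Sana → 0
Feb 18 07:00 start Elena → 1
Feb 18 07:00 start Noor → 2
Feb 18 07:30 start Rohan → 3
Feb 18 13:00 end Elena → 2
Feb 18 15:00 end Noor → 1
Feb 18 15:00 end Rohan → 0
Peak is 3, at Feb 18 07:30 (Elena, Noor, Rohan).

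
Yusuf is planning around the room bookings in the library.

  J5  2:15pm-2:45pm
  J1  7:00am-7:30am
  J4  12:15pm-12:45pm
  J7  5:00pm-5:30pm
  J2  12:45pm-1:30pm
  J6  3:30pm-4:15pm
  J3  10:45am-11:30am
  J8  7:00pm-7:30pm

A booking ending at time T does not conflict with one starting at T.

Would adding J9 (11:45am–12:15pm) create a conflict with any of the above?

No — it doesn't clash with anything

J1: ends 7:30am at or before J9 starts 11:45am → clear.
J3: ends 11:30am at or before J9 starts 11:45am → clear.
J4: starts 12:15pm at or after J9 ends 12:15pm → clear.
J2: starts 12:45pm at or after J9 ends 12:15pm → clear.
J5: starts 2:15pm at or after J9 ends 12:15pm → clear.
J6: starts 3:30pm at or after J9 ends 12:15pm → clear.
J7: starts 5:00pm at or after J9 ends 12:15pm → clear.
J8: starts 7:00pm at or after J9 ends 12:15pm → clear.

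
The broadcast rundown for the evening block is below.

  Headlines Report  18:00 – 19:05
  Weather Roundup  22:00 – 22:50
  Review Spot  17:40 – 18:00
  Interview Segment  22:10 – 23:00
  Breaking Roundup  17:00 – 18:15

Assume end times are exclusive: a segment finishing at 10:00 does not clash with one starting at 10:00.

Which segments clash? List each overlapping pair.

Breaking Roundup & Headlines Report, Breaking Roundup & Review Spot, Interview Segment & Weather Roundup

Sorted by start: Breaking Roundup, Review Spot, Headlines Report, Weather Roundup, Interview Segment.
Review Spot starts before Breaking Roundup ends → Breaking Roundup and Review Spot overlap.
Headlines Report starts before Breaking Roundup ends → Breaking Roundup and Headlines Report overlap.
Weather Roundup starts after Breaking Roundup ends, so nothing later overlaps Breaking Roundup either.
Headlines Report starts exactly when Review Spot ends (back-to-back, no overlap), so nothing later overlaps Review Spot either.
Weather Roundup starts after Headlines Report ends, so nothing later overlaps Headlines Report either.
Interview Segment starts before Weather Roundup ends → Weather Roundup and Interview Segment overlap.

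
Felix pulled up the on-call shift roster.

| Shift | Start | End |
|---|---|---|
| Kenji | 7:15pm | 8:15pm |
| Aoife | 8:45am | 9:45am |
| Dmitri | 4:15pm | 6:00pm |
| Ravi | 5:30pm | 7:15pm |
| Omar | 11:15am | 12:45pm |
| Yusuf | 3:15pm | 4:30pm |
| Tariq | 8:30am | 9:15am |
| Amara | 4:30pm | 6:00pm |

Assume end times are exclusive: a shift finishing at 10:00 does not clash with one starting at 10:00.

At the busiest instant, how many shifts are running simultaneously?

3

Walk through starts and ends in time order (an end at T is processed before a start at T):
8:30am start Tariq → 1
8:45am start Aoife → 2
9:15am end Tariq → 1
9:45am end Aoife → 0
11:15am start Omar → 1
12:45pm end Omar → 0
3:15pm start Yusuf → 1
4:15pm start Dmitri → 2
4:30pm end Yusuf → 1
4:30pm start Amara → 2
5:30pm start Ravi → 3
6:00pm end Amara → 2
6:00pm end Dmitri → 1
7:15pm end Ravi → 0
7:15pm start Kenji → 1
8:15pm end Kenji → 0
Peak is 3, at 5:30pm (Amara, Dmitri, Ravi).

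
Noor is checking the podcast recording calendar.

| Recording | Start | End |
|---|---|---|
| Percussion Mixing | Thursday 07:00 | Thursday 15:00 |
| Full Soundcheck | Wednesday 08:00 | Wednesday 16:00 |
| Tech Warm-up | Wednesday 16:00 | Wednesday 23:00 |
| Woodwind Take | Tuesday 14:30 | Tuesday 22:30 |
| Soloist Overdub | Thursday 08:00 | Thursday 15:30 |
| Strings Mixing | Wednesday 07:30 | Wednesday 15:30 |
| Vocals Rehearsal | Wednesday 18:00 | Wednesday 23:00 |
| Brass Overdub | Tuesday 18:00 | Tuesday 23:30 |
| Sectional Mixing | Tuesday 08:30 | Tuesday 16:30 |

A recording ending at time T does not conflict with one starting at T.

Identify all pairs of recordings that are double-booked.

Check each pair: they overlap iff neither finishes before the other starts.
Sorted by start: Sectional Mixing, Woodwind Take, Brass Overdub, Strings Mixing, Full Soundcheck, Tech Warm-up, Vocals Rehearsal, Percussion Mixing, Soloist Overdub.
Woodwind Take starts before Sectional Mixing ends → Sectional Mixing and Woodwind Take overlap.
Brass Overdub starts after Sectional Mixing ends, so Sectional Mixing has no further overlaps.
Brass Overdub starts before Woodwind Take ends → Woodwind Take and Brass Overdub overlap.
Strings Mixing starts after Woodwind Take ends, so Woodwind Take has no further overlaps.
Strings Mixing starts after Brass Overdub ends, so Brass Overdub has no further overlaps.
Full Soundcheck starts before Strings Mixing ends → Strings Mixing and Full Soundcheck overlap.
Tech Warm-up starts after Strings Mixing ends, so Strings Mixing has no further overlaps.
Tech Warm-up starts exactly when Full Soundcheck ends (back-to-back, no overlap), so Full Soundcheck has no further overlaps.
Vocals Rehearsal starts before Tech Warm-up ends → Tech Warm-up and Vocals Rehearsal overlap.
Percussion Mixing starts after Tech Warm-up ends, so Tech Warm-up has no further overlaps.
Percussion Mixing starts after Vocals Rehearsal ends, so Vocals Rehearsal has no further overlaps.
Soloist Overdub starts before Percussion Mixing ends → Percussion Mixing and Soloist Overdub overlap.

Brass Overdub & Woodwind Take, Full Soundcheck & Strings Mixing, Percussion Mixing & Soloist Overdub, Sectional Mixing & Woodwind Take, Tech Warm-up & Vocals Rehearsal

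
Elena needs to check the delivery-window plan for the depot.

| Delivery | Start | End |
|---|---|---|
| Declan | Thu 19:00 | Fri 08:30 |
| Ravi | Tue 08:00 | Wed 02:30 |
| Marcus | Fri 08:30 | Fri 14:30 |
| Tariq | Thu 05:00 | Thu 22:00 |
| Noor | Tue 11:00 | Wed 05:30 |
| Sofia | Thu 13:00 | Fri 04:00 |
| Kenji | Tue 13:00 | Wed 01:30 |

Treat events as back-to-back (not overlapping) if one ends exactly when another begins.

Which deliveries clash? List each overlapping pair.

Declan & Sofia, Declan & Tariq, Kenji & Noor, Kenji & Ravi, Noor & Ravi, Sofia & Tariq

Sorted by start: Ravi, Noor, Kenji, Tariq, Sofia, Declan, Marcus.
Noor starts before Ravi ends → Ravi and Noor overlap.
Kenji starts before Ravi ends → Ravi and Kenji overlap.
Tariq starts after Ravi ends, so nothing later overlaps Ravi either.
Kenji starts before Noor ends → Noor and Kenji overlap.
Tariq starts after Noor ends, so nothing later overlaps Noor either.
Tariq starts after Kenji ends, so nothing later overlaps Kenji either.
Sofia starts before Tariq ends → Tariq and Sofia overlap.
Declan starts before Tariq ends → Tariq and Declan overlap.
Marcus starts after Tariq ends.
Declan starts before Sofia ends → Sofia and Declan overlap.
Marcus starts after Sofia ends.
Marcus starts exactly when Declan ends (back-to-back, no overlap).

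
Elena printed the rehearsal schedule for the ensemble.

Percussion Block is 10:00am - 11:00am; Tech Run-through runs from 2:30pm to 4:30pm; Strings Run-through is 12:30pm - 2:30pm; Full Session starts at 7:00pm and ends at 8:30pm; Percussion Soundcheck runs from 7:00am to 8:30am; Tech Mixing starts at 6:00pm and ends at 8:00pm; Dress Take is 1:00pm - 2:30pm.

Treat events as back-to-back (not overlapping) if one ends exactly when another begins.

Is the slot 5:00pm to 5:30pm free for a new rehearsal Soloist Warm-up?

Percussion Soundcheck: ends 8:30am at or before Soloist Warm-up starts 5:00pm → clear.
Percussion Block: ends 11:00am at or before Soloist Warm-up starts 5:00pm → clear.
Strings Run-through: ends 2:30pm at or before Soloist Warm-up starts 5:00pm → clear.
Dress Take: ends 2:30pm at or before Soloist Warm-up starts 5:00pm → clear.
Tech Run-through: ends 4:30pm at or before Soloist Warm-up starts 5:00pm → clear.
Tech Mixing: starts 6:00pm at or after Soloist Warm-up ends 5:30pm → clear.
Full Session: starts 7:00pm at or after Soloist Warm-up ends 5:30pm → clear.

Yes — the slot is free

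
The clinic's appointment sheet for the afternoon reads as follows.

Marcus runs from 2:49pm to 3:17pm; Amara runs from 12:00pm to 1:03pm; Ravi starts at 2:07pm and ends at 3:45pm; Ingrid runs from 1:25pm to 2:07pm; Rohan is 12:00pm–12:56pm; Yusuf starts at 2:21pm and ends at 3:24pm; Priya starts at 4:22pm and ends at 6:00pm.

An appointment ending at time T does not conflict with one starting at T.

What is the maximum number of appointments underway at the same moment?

Sweep the timeline, counting +1 at each start and −1 at each end (ends before starts at a tie):
12:00pm start Amara → 1
12:00pm start Rohan → 2
12:56pm end Rohan → 1
1:03pm end Amara → 0
1:25pm start Ingrid → 1
2:07pm end Ingrid → 0
2:07pm start Ravi → 1
2:21pm start Yusuf → 2
2:49pm start Marcus → 3
3:17pm end Marcus → 2
3:24pm end Yusuf → 1
3:45pm end Ravi → 0
4:22pm start Priya → 1
6:00pm end Priya → 0
Peak is 3, at 2:49pm (Marcus, Ravi, Yusuf).

3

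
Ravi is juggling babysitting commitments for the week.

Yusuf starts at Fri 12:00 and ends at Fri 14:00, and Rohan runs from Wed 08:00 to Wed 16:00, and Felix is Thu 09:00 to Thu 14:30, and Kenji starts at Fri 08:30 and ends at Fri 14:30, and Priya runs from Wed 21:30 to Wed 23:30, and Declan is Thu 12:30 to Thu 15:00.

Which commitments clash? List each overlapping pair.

Sorted by start: Rohan, Priya, Felix, Declan, Kenji, Yusuf.
Priya starts after Rohan ends, so Rohan has no further overlaps.
Felix starts after Priya ends, so Priya has no further overlaps.
Declan starts before Felix ends → Felix and Declan overlap.
Kenji starts after Felix ends, so Felix has no further overlaps.
Kenji starts after Declan ends, so Declan has no further overlaps.
Yusuf starts before Kenji ends → Kenji and Yusuf overlap.

Declan & Felix, Kenji & Yusuf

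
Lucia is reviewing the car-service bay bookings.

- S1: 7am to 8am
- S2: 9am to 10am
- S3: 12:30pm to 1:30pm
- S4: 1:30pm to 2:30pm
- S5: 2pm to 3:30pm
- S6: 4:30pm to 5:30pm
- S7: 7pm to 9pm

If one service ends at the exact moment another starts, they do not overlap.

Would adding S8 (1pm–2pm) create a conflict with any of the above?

S1: ends 8am at or before S8 starts 1pm → clear.
S2: ends 10am at or before S8 starts 1pm → clear.
S3: starts 12:30pm before S8 ends 2pm, and ends 1:30pm after S8 starts 1pm → overlap.
S4: starts 1:30pm before S8 ends 2pm, and ends 2:30pm after S8 starts 1pm → overlap.
S5: starts 2pm at or after S8 ends 2pm → clear.
S6: starts 4:30pm at or after S8 ends 2pm → clear.
S7: starts 7pm at or after S8 ends 2pm → clear.
S8 overlaps S3, S4.

Yes — it overlaps S3, S4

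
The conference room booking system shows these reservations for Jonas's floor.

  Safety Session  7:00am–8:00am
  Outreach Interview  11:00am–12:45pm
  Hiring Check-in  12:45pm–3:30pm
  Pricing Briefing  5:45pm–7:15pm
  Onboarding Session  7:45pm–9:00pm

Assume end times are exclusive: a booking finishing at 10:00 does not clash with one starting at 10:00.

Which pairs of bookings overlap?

Sorted by start: Safety Session, Outreach Interview, Hiring Check-in, Pricing Briefing, Onboarding Session.
Outreach Interview starts after Safety Session ends; Safety Session is clear from here.
Hiring Check-in starts exactly when Outreach Interview ends (back-to-back, no overlap); Outreach Interview is clear from here.
Pricing Briefing starts after Hiring Check-in ends; Hiring Check-in is clear from here.
Onboarding Session starts after Pricing Briefing ends.

no overlapping pairs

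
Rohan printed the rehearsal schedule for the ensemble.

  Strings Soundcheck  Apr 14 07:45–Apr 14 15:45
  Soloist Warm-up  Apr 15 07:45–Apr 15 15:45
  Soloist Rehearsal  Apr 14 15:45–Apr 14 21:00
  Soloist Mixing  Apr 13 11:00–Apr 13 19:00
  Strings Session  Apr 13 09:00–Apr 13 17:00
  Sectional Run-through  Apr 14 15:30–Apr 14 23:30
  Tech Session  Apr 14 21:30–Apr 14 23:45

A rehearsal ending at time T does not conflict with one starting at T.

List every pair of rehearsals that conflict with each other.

Sectional Run-through & Soloist Rehearsal, Sectional Run-through & Strings Soundcheck, Sectional Run-through & Tech Session, Soloist Mixing & Strings Session

Check each pair: they overlap iff neither finishes before the other starts.
Sorted by start: Strings Session, Soloist Mixing, Strings Soundcheck, Sectional Run-through, Soloist Rehearsal, Tech Session, Soloist Warm-up.
Soloist Mixing starts before Strings Session ends → Strings Session and Soloist Mixing overlap.
Strings Soundcheck starts after Strings Session ends; Strings Session is clear from here.
Strings Soundcheck starts after Soloist Mixing ends; Soloist Mixing is clear from here.
Sectional Run-through starts before Strings Soundcheck ends → Strings Soundcheck and Sectional Run-through overlap.
Soloist Rehearsal starts exactly when Strings Soundcheck ends (back-to-back, no overlap); Strings Soundcheck is clear from here.
Soloist Rehearsal starts before Sectional Run-through ends → Sectional Run-through and Soloist Rehearsal overlap.
Tech Session starts before Sectional Run-through ends → Sectional Run-through and Tech Session overlap.
Soloist Warm-up starts after Sectional Run-through ends.
Tech Session starts after Soloist Rehearsal ends; Soloist Rehearsal is clear from here.
Soloist Warm-up starts after Tech Session ends.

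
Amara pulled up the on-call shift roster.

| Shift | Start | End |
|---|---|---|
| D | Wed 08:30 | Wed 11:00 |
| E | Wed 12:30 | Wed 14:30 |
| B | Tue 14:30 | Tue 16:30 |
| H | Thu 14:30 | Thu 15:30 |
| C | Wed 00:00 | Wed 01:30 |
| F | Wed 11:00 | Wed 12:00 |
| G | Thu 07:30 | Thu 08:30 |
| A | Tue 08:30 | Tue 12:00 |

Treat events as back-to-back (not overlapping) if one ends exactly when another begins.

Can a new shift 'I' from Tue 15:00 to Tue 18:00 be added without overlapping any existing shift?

No — it overlaps B

A: ends Tue 12:00 at or before I starts Tue 15:00 → clear.
B: starts Tue 14:30 before I ends Tue 18:00, and ends Tue 16:30 after I starts Tue 15:00 → overlap.
C: starts Wed 00:00 at or after I ends Tue 18:00 → clear.
D: starts Wed 08:30 at or after I ends Tue 18:00 → clear.
F: starts Wed 11:00 at or after I ends Tue 18:00 → clear.
E: starts Wed 12:30 at or after I ends Tue 18:00 → clear.
G: starts Thu 07:30 at or after I ends Tue 18:00 → clear.
H: starts Thu 14:30 at or after I ends Tue 18:00 → clear.
I overlaps B.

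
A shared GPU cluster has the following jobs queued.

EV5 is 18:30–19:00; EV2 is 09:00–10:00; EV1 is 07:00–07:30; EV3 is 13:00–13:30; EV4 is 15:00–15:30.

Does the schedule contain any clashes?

No

Sorted by start: EV1, EV2, EV3, EV4, EV5.
EV2 starts after EV1 ends; EV1 is clear from here.
EV3 starts after EV2 ends; EV2 is clear from here.
EV4 starts after EV3 ends; EV3 is clear from here.
EV5 starts after EV4 ends.
Every pair is clear; the schedule has no overlaps.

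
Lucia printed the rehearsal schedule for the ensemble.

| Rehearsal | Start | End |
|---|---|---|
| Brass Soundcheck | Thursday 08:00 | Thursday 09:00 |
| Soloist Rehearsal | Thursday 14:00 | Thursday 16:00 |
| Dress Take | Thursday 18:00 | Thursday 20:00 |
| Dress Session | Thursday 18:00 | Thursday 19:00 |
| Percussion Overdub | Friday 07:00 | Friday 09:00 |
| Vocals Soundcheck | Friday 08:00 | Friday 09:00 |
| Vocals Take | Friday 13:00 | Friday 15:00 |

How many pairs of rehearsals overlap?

2

Sorted by start: Brass Soundcheck, Soloist Rehearsal, Dress Take, Dress Session, Percussion Overdub, Vocals Soundcheck, Vocals Take.
Soloist Rehearsal starts after Brass Soundcheck ends; Brass Soundcheck is clear from here.
Dress Take starts after Soloist Rehearsal ends; Soloist Rehearsal is clear from here.
Dress Session starts before Dress Take ends → Dress Take and Dress Session overlap.
Percussion Overdub starts after Dress Take ends; Dress Take is clear from here.
Percussion Overdub starts after Dress Session ends; Dress Session is clear from here.
Vocals Soundcheck starts before Percussion Overdub ends → Percussion Overdub and Vocals Soundcheck overlap.
Vocals Take starts after Percussion Overdub ends.
Vocals Take starts after Vocals Soundcheck ends.
Overlapping pairs: Dress Session & Dress Take, Percussion Overdub & Vocals Soundcheck — 2 in total.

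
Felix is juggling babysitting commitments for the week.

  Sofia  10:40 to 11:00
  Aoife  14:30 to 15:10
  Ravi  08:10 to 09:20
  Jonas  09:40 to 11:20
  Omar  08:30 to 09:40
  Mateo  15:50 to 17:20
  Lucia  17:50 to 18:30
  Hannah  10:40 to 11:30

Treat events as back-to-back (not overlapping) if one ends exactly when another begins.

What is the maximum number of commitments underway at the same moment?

Sweep the timeline, counting +1 at each start and −1 at each end (ends before starts at a tie):
08:10 start Ravi → 1
08:30 start Omar → 2
09:20 end Ravi → 1
09:40 end Omar → 0
09:40 start Jonas → 1
10:40 start Hannah → 2
10:40 start Sofia → 3
11:00 end Sofia → 2
11:20 end Jonas → 1
11:30 end Hannah → 0
14:30 start Aoife → 1
15:10 end Aoife → 0
15:50 start Mateo → 1
17:20 end Mateo → 0
17:50 start Lucia → 1
18:30 end Lucia → 0
Peak is 3, at 10:40 (Hannah, Jonas, Sofia).

3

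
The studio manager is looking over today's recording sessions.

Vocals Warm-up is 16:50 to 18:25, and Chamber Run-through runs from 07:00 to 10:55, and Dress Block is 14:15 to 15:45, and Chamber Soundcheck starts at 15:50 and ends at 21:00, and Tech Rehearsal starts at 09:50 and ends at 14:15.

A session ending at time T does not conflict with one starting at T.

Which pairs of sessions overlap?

Sorted by start: Chamber Run-through, Tech Rehearsal, Dress Block, Chamber Soundcheck, Vocals Warm-up.
Tech Rehearsal starts before Chamber Run-through ends → Chamber Run-through and Tech Rehearsal overlap.
Dress Block starts after Chamber Run-through ends, so nothing later overlaps Chamber Run-through either.
Dress Block starts exactly when Tech Rehearsal ends (back-to-back, no overlap), so nothing later overlaps Tech Rehearsal either.
Chamber Soundcheck starts after Dress Block ends, so nothing later overlaps Dress Block either.
Vocals Warm-up starts before Chamber Soundcheck ends → Chamber Soundcheck and Vocals Warm-up overlap.

Chamber Run-through & Tech Rehearsal, Chamber Soundcheck & Vocals Warm-up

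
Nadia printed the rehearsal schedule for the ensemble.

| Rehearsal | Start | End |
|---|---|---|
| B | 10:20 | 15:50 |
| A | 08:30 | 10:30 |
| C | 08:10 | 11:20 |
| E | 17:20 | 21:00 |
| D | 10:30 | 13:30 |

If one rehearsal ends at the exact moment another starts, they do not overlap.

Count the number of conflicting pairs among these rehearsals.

5

Two intervals overlap when each starts before the other ends.
Sorted by start: C, A, B, D, E.
A starts before C ends → C and A overlap.
B starts before C ends → C and B overlap.
D starts before C ends → C and D overlap.
E starts after C ends.
B starts before A ends → A and B overlap.
D starts exactly when A ends (back-to-back, no overlap), so A has no further overlaps.
D starts before B ends → B and D overlap.
E starts after B ends.
E starts after D ends.
Overlapping pairs: A & B, A & C, B & C, B & D, C & D — 5 in total.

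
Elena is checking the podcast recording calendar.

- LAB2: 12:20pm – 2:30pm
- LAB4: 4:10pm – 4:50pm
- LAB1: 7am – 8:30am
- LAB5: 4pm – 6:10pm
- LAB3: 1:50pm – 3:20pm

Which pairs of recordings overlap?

LAB2 & LAB3, LAB4 & LAB5

Sorted by start: LAB1, LAB2, LAB3, LAB5, LAB4.
LAB2 starts after LAB1 ends, so LAB1 has no further overlaps.
LAB3 starts before LAB2 ends → LAB2 and LAB3 overlap.
LAB5 starts after LAB2 ends, so LAB2 has no further overlaps.
LAB5 starts after LAB3 ends, so LAB3 has no further overlaps.
LAB4 starts before LAB5 ends → LAB5 and LAB4 overlap.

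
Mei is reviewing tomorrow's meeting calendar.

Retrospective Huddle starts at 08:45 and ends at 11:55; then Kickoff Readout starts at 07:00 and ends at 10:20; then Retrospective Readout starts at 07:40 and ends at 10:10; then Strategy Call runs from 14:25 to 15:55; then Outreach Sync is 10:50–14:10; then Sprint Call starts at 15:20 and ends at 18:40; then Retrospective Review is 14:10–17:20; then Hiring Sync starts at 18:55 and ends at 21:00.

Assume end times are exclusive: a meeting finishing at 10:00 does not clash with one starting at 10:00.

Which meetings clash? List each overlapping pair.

Sorted by start: Kickoff Readout, Retrospective Readout, Retrospective Huddle, Outreach Sync, Retrospective Review, Strategy Call, Sprint Call, Hiring Sync.
Retrospective Readout starts before Kickoff Readout ends → Kickoff Readout and Retrospective Readout overlap.
Retrospective Huddle starts before Kickoff Readout ends → Kickoff Readout and Retrospective Huddle overlap.
Outreach Sync starts after Kickoff Readout ends; Kickoff Readout is clear from here.
Retrospective Huddle starts before Retrospective Readout ends → Retrospective Readout and Retrospective Huddle overlap.
Outreach Sync starts after Retrospective Readout ends; Retrospective Readout is clear from here.
Outreach Sync starts before Retrospective Huddle ends → Retrospective Huddle and Outreach Sync overlap.
Retrospective Review starts after Retrospective Huddle ends; Retrospective Huddle is clear from here.
Retrospective Review starts exactly when Outreach Sync ends (back-to-back, no overlap); Outreach Sync is clear from here.
Strategy Call starts before Retrospective Review ends → Retrospective Review and Strategy Call overlap.
Sprint Call starts before Retrospective Review ends → Retrospective Review and Sprint Call overlap.
Hiring Sync starts after Retrospective Review ends.
Sprint Call starts before Strategy Call ends → Strategy Call and Sprint Call overlap.
Hiring Sync starts after Strategy Call ends.
Hiring Sync starts after Sprint Call ends.

Kickoff Readout & Retrospective Huddle, Kickoff Readout & Retrospective Readout, Outreach Sync & Retrospective Huddle, Retrospective Huddle & Retrospective Readout, Retrospective Review & Sprint Call, Retrospective Review & Strategy Call, Sprint Call & Strategy Call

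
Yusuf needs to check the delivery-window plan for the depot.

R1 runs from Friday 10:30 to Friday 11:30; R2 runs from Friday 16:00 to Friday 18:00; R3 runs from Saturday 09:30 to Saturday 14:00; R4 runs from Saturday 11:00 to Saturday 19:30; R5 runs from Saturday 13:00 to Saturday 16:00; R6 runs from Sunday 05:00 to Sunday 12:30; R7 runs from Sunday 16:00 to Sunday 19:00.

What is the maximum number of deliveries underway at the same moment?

3

Sweep the timeline, counting +1 at each start and −1 at each end (ends before starts at a tie):
Friday 10:30 start R1 → 1
Friday 11:30 end R1 → 0
Friday 16:00 start R2 → 1
Friday 18:00 end R2 → 0
Saturday 09:30 start R3 → 1
Saturday 11:00 start R4 → 2
Saturday 13:00 start R5 → 3
Saturday 14:00 end R3 → 2
Saturday 16:00 end R5 → 1
Saturday 19:30 end R4 → 0
Sunday 05:00 start R6 → 1
Sunday 12:30 end R6 → 0
Sunday 16:00 start R7 → 1
Sunday 19:00 end R7 → 0
Peak is 3, at Saturday 13:00 (R3, R4, R5).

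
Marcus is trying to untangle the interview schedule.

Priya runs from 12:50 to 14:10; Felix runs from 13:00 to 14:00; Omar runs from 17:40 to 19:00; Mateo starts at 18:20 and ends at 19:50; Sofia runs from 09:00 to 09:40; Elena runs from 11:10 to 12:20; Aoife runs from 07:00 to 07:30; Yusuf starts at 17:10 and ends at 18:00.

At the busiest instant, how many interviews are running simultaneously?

Sort all start/end points and keep a running count:
07:00 start Aoife → 1
07:30 end Aoife → 0
09:00 start Sofia → 1
09:40 end Sofia → 0
11:10 start Elena → 1
12:20 end Elena → 0
12:50 start Priya → 1
13:00 start Felix → 2
14:00 end Felix → 1
14:10 end Priya → 0
17:10 start Yusuf → 1
17:40 start Omar → 2
18:00 end Yusuf → 1
18:20 start Mateo → 2
19:00 end Omar → 1
19:50 end Mateo → 0
Peak is 2, at 13:00 (Felix, Priya).

2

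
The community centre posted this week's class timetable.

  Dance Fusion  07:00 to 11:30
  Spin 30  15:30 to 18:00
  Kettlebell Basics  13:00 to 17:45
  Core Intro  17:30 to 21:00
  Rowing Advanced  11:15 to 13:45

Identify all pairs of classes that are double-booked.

Core Intro & Kettlebell Basics, Core Intro & Spin 30, Dance Fusion & Rowing Advanced, Kettlebell Basics & Rowing Advanced, Kettlebell Basics & Spin 30

Sorted by start: Dance Fusion, Rowing Advanced, Kettlebell Basics, Spin 30, Core Intro.
Rowing Advanced starts before Dance Fusion ends → Dance Fusion and Rowing Advanced overlap.
Kettlebell Basics starts after Dance Fusion ends; Dance Fusion is clear from here.
Kettlebell Basics starts before Rowing Advanced ends → Rowing Advanced and Kettlebell Basics overlap.
Spin 30 starts after Rowing Advanced ends; Rowing Advanced is clear from here.
Spin 30 starts before Kettlebell Basics ends → Kettlebell Basics and Spin 30 overlap.
Core Intro starts before Kettlebell Basics ends → Kettlebell Basics and Core Intro overlap.
Core Intro starts before Spin 30 ends → Spin 30 and Core Intro overlap.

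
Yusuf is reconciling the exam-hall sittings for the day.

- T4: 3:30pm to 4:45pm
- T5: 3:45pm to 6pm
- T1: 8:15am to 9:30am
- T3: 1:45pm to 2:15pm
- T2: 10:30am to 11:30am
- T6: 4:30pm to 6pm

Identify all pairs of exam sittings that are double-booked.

Sorted by start: T1, T2, T3, T4, T5, T6.
T2 starts after T1 ends — done with T1.
T3 starts after T2 ends — done with T2.
T4 starts after T3 ends — done with T3.
T5 starts before T4 ends → T4 and T5 overlap.
T6 starts before T4 ends → T4 and T6 overlap.
T6 starts before T5 ends → T5 and T6 overlap.

T4 & T5, T4 & T6, T5 & T6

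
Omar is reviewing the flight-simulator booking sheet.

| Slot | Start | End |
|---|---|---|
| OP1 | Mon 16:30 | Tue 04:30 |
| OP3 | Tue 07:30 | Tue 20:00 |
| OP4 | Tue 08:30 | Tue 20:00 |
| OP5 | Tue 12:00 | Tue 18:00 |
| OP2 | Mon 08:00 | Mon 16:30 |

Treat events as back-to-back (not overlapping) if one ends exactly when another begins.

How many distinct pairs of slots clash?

3

Check each pair: they overlap iff neither finishes before the other starts.
Sorted by start: OP2, OP1, OP3, OP4, OP5.
OP1 starts exactly when OP2 ends (back-to-back, no overlap), so nothing later overlaps OP2 either.
OP3 starts after OP1 ends, so nothing later overlaps OP1 either.
OP4 starts before OP3 ends → OP3 and OP4 overlap.
OP5 starts before OP3 ends → OP3 and OP5 overlap.
OP5 starts before OP4 ends → OP4 and OP5 overlap.
Overlapping pairs: OP3 & OP4, OP3 & OP5, OP4 & OP5 — 3 in total.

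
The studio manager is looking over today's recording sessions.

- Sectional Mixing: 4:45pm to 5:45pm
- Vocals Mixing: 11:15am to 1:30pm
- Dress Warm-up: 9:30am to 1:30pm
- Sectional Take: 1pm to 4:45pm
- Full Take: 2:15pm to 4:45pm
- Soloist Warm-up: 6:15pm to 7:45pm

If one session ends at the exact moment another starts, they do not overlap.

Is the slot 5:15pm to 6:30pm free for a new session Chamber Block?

No — it overlaps Sectional Mixing, Soloist Warm-up

Dress Warm-up: ends 1:30pm at or before Chamber Block starts 5:15pm → clear.
Vocals Mixing: ends 1:30pm at or before Chamber Block starts 5:15pm → clear.
Sectional Take: ends 4:45pm at or before Chamber Block starts 5:15pm → clear.
Full Take: ends 4:45pm at or before Chamber Block starts 5:15pm → clear.
Sectional Mixing: starts 4:45pm before Chamber Block ends 6:30pm, and ends 5:45pm after Chamber Block starts 5:15pm → overlap.
Soloist Warm-up: starts 6:15pm before Chamber Block ends 6:30pm, and ends 7:45pm after Chamber Block starts 5:15pm → overlap.
Chamber Block overlaps Sectional Mixing, Soloist Warm-up.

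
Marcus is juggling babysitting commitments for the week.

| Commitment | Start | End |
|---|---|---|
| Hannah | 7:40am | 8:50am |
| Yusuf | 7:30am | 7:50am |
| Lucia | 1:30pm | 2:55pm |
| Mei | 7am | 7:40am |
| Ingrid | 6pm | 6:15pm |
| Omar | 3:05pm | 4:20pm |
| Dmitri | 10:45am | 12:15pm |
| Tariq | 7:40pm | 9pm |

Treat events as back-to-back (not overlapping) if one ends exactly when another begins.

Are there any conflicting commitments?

Sorted by start: Mei, Yusuf, Hannah, Dmitri, Lucia, Omar, Ingrid, Tariq.
Yusuf starts before Mei ends → Mei and Yusuf overlap.
That's a conflict, so the schedule is not conflict-free.

Yes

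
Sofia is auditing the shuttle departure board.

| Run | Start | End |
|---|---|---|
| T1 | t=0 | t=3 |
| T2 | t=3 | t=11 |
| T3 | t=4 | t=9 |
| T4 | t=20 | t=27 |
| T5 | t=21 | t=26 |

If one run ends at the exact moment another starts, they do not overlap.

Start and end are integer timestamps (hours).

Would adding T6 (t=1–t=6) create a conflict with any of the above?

T1: starts t=0 before T6 ends t=6, and ends t=3 after T6 starts t=1 → overlap.
T2: starts t=3 before T6 ends t=6, and ends t=11 after T6 starts t=1 → overlap.
T3: starts t=4 before T6 ends t=6, and ends t=9 after T6 starts t=1 → overlap.
T4: starts t=20 at or after T6 ends t=6 → clear.
T5: starts t=21 at or after T6 ends t=6 → clear.
T6 overlaps T1, T2, T3.

Yes — it overlaps T1, T2, T3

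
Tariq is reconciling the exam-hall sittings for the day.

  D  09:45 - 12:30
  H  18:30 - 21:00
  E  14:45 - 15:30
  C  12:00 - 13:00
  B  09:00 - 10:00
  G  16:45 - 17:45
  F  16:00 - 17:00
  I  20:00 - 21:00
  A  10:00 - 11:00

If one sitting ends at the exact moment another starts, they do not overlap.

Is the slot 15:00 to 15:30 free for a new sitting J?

B: ends 10:00 at or before J starts 15:00 → clear.
D: ends 12:30 at or before J starts 15:00 → clear.
A: ends 11:00 at or before J starts 15:00 → clear.
C: ends 13:00 at or before J starts 15:00 → clear.
E: starts 14:45 before J ends 15:30, and ends 15:30 after J starts 15:00 → overlap.
F: starts 16:00 at or after J ends 15:30 → clear.
G: starts 16:45 at or after J ends 15:30 → clear.
H: starts 18:30 at or after J ends 15:30 → clear.
I: starts 20:00 at or after J ends 15:30 → clear.
J overlaps E.

No — it overlaps E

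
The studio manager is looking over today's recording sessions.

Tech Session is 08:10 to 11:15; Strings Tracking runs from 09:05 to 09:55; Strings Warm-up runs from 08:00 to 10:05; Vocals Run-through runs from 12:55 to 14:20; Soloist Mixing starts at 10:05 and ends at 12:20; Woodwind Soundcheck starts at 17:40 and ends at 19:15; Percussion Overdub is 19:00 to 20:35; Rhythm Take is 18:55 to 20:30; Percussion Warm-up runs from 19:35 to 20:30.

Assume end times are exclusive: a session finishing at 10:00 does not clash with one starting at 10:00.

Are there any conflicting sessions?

Yes

Two intervals overlap when each starts before the other ends.
Sorted by start: Strings Warm-up, Tech Session, Strings Tracking, Soloist Mixing, Vocals Run-through, Woodwind Soundcheck, Rhythm Take, Percussion Overdub, Percussion Warm-up.
Tech Session starts before Strings Warm-up ends → Strings Warm-up and Tech Session overlap.
That's a conflict, so the schedule is not conflict-free.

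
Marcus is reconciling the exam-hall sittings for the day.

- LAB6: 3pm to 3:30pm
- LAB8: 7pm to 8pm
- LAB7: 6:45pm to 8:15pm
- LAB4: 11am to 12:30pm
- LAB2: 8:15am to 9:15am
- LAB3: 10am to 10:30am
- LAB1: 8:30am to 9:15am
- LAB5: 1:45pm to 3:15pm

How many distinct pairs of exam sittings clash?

Sorted by start: LAB2, LAB1, LAB3, LAB4, LAB5, LAB6, LAB7, LAB8.
LAB1 starts before LAB2 ends → LAB2 and LAB1 overlap.
LAB3 starts after LAB2 ends; LAB2 is clear from here.
LAB3 starts after LAB1 ends; LAB1 is clear from here.
LAB4 starts after LAB3 ends; LAB3 is clear from here.
LAB5 starts after LAB4 ends; LAB4 is clear from here.
LAB6 starts before LAB5 ends → LAB5 and LAB6 overlap.
LAB7 starts after LAB5 ends; LAB5 is clear from here.
LAB7 starts after LAB6 ends; LAB6 is clear from here.
LAB8 starts before LAB7 ends → LAB7 and LAB8 overlap.
Overlapping pairs: LAB1 & LAB2, LAB5 & LAB6, LAB7 & LAB8 — 3 in total.

3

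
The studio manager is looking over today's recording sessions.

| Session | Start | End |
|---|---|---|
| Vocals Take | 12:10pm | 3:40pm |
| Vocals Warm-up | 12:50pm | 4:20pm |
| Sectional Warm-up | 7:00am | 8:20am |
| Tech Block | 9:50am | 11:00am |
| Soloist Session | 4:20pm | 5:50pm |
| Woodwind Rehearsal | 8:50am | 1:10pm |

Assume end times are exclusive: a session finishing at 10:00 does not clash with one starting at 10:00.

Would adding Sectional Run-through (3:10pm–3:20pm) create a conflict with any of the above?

Yes — it overlaps Vocals Take, Vocals Warm-up

Sectional Warm-up: ends 8:20am at or before Sectional Run-through starts 3:10pm → clear.
Woodwind Rehearsal: ends 1:10pm at or before Sectional Run-through starts 3:10pm → clear.
Tech Block: ends 11:00am at or before Sectional Run-through starts 3:10pm → clear.
Vocals Take: starts 12:10pm before Sectional Run-through ends 3:20pm, and ends 3:40pm after Sectional Run-through starts 3:10pm → overlap.
Vocals Warm-up: starts 12:50pm before Sectional Run-through ends 3:20pm, and ends 4:20pm after Sectional Run-through starts 3:10pm → overlap.
Soloist Session: starts 4:20pm at or after Sectional Run-through ends 3:20pm → clear.
Sectional Run-through overlaps Vocals Take, Vocals Warm-up.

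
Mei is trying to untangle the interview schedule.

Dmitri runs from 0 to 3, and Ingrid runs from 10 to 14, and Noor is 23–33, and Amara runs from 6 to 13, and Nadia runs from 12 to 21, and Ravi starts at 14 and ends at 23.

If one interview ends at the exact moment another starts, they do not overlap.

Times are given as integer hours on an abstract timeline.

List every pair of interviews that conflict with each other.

Sorted by start: Dmitri, Amara, Ingrid, Nadia, Ravi, Noor.
Amara starts after Dmitri ends; Dmitri is clear from here.
Ingrid starts before Amara ends → Amara and Ingrid overlap.
Nadia starts before Amara ends → Amara and Nadia overlap.
Ravi starts after Amara ends; Amara is clear from here.
Nadia starts before Ingrid ends → Ingrid and Nadia overlap.
Ravi starts exactly when Ingrid ends (back-to-back, no overlap); Ingrid is clear from here.
Ravi starts before Nadia ends → Nadia and Ravi overlap.
Noor starts after Nadia ends.
Noor starts exactly when Ravi ends (back-to-back, no overlap).

Amara & Ingrid, Amara & Nadia, Ingrid & Nadia, Nadia & Ravi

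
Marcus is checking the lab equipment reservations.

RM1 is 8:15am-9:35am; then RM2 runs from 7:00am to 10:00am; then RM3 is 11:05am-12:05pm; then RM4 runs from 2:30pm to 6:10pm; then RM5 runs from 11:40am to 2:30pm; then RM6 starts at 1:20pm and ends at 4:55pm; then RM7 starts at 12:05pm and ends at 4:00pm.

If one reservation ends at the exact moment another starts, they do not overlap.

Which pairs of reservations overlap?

RM1 & RM2, RM3 & RM5, RM4 & RM6, RM4 & RM7, RM5 & RM6, RM5 & RM7, RM6 & RM7

Sorted by start: RM2, RM1, RM3, RM5, RM7, RM6, RM4.
RM1 starts before RM2 ends → RM2 and RM1 overlap.
RM3 starts after RM2 ends, so RM2 has no further overlaps.
RM3 starts after RM1 ends, so RM1 has no further overlaps.
RM5 starts before RM3 ends → RM3 and RM5 overlap.
RM7 starts exactly when RM3 ends (back-to-back, no overlap), so RM3 has no further overlaps.
RM7 starts before RM5 ends → RM5 and RM7 overlap.
RM6 starts before RM5 ends → RM5 and RM6 overlap.
RM4 starts exactly when RM5 ends (back-to-back, no overlap).
RM6 starts before RM7 ends → RM7 and RM6 overlap.
RM4 starts before RM7 ends → RM7 and RM4 overlap.
RM4 starts before RM6 ends → RM6 and RM4 overlap.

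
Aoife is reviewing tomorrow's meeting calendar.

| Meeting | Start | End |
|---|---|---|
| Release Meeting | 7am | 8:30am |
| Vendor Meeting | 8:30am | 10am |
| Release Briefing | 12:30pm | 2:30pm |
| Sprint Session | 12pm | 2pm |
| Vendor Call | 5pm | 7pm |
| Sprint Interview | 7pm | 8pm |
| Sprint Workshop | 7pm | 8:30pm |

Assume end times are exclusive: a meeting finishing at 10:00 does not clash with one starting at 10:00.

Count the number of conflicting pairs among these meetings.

Sorted by start: Release Meeting, Vendor Meeting, Sprint Session, Release Briefing, Vendor Call, Sprint Interview, Sprint Workshop.
Vendor Meeting starts exactly when Release Meeting ends (back-to-back, no overlap) — done with Release Meeting.
Sprint Session starts after Vendor Meeting ends — done with Vendor Meeting.
Release Briefing starts before Sprint Session ends → Sprint Session and Release Briefing overlap.
Vendor Call starts after Sprint Session ends — done with Sprint Session.
Vendor Call starts after Release Briefing ends — done with Release Briefing.
Sprint Interview starts exactly when Vendor Call ends (back-to-back, no overlap) — done with Vendor Call.
Sprint Workshop starts before Sprint Interview ends → Sprint Interview and Sprint Workshop overlap.
Overlapping pairs: Release Briefing & Sprint Session, Sprint Interview & Sprint Workshop — 2 in total.

2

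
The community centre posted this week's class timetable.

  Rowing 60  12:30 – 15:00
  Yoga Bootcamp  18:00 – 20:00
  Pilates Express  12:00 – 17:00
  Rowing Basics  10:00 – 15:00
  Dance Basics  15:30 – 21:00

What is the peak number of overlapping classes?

Walk through starts and ends in time order (an end at T is processed before a start at T):
10:00 start Rowing Basics → 1
12:00 start Pilates Express → 2
12:30 start Rowing 60 → 3
15:00 end Rowing 60 → 2
15:00 end Rowing Basics → 1
15:30 start Dance Basics → 2
17:00 end Pilates Express → 1
18:00 start Yoga Bootcamp → 2
20:00 end Yoga Bootcamp → 1
21:00 end Dance Basics → 0
Peak is 3, at 12:30 (Pilates Express, Rowing 60, Rowing Basics).

3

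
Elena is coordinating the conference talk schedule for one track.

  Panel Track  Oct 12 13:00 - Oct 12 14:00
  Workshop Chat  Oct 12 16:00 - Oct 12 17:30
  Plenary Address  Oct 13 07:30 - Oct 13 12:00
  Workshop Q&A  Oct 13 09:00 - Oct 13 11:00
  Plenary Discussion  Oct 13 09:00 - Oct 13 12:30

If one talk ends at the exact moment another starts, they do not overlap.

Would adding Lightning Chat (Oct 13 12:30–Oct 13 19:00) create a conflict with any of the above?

Panel Track: ends Oct 12 14:00 at or before Lightning Chat starts Oct 13 12:30 → clear.
Workshop Chat: ends Oct 12 17:30 at or before Lightning Chat starts Oct 13 12:30 → clear.
Plenary Address: ends Oct 13 12:00 at or before Lightning Chat starts Oct 13 12:30 → clear.
Workshop Q&A: ends Oct 13 11:00 at or before Lightning Chat starts Oct 13 12:30 → clear.
Plenary Discussion: ends Oct 13 12:30 at or before Lightning Chat starts Oct 13 12:30 → clear.

No — it doesn't clash with anything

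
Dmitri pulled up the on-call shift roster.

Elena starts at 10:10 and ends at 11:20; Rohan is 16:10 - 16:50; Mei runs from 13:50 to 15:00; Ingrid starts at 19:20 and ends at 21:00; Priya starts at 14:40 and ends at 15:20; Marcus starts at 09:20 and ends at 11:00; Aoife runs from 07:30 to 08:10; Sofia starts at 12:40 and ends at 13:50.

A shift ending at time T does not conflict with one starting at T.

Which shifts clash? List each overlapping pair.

Elena & Marcus, Mei & Priya

Two intervals overlap when each starts before the other ends.
Sorted by start: Aoife, Marcus, Elena, Sofia, Mei, Priya, Rohan, Ingrid.
Marcus starts after Aoife ends; Aoife is clear from here.
Elena starts before Marcus ends → Marcus and Elena overlap.
Sofia starts after Marcus ends; Marcus is clear from here.
Sofia starts after Elena ends; Elena is clear from here.
Mei starts exactly when Sofia ends (back-to-back, no overlap); Sofia is clear from here.
Priya starts before Mei ends → Mei and Priya overlap.
Rohan starts after Mei ends; Mei is clear from here.
Rohan starts after Priya ends; Priya is clear from here.
Ingrid starts after Rohan ends.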